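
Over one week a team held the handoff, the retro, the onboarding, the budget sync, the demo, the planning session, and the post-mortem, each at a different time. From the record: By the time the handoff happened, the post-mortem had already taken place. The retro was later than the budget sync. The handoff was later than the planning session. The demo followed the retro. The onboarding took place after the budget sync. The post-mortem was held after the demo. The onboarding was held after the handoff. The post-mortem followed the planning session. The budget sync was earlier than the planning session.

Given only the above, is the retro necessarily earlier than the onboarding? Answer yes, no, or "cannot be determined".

Chain the constraints: the retro → the demo → the post-mortem → the handoff → the onboarding. Each link is directly stated, so the retro comes before the onboarding.

yes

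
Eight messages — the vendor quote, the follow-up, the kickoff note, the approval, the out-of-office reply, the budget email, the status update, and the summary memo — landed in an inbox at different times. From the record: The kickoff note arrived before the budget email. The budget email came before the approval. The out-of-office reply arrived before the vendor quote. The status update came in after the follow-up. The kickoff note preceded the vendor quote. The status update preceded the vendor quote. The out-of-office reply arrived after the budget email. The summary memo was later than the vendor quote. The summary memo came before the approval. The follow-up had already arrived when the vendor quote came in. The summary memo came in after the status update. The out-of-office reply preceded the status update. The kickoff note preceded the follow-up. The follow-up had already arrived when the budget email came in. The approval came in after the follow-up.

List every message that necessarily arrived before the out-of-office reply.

the budget email, the follow-up, the kickoff note

Directly stated before the out-of-office reply: the budget email.
The follow-up reaches the out-of-office reply via the follow-up → the budget email → the out-of-office reply.
The kickoff note reaches the out-of-office reply via the kickoff note → the budget email → the out-of-office reply.
No chain forces the summary memo (or any of the others) ahead of the out-of-office reply.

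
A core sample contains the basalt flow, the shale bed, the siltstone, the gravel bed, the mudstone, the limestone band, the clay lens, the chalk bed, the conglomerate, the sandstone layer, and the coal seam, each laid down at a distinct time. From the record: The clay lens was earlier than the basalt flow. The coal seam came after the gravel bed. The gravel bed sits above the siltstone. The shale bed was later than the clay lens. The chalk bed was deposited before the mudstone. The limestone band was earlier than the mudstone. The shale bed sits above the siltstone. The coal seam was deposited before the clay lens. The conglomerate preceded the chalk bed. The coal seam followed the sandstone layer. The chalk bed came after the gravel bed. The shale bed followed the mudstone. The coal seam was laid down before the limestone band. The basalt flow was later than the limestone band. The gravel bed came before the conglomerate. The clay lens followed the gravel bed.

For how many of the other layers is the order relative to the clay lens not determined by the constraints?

Forced before the clay lens: the coal seam, the gravel bed, the sandstone layer, and the siltstone; forced after the clay lens: the basalt flow and the shale bed.
That leaves the chalk bed, the conglomerate, the limestone band, and the mudstone with no forced order relative to the clay lens — 4.

4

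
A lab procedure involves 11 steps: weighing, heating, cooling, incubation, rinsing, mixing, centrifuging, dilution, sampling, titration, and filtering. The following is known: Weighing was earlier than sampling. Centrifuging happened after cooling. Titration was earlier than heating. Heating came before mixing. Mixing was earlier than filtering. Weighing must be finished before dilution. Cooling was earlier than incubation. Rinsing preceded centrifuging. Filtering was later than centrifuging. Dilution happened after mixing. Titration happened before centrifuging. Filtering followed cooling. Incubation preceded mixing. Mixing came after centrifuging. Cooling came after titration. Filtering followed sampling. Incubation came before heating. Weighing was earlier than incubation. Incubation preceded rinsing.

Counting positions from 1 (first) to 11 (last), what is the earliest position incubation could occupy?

Cooling, titration, and weighing must all come before incubation — 3 forced predecessors.
Nothing else is forced ahead of incubation, so its earliest slot is position 3 + 1 = 4.

4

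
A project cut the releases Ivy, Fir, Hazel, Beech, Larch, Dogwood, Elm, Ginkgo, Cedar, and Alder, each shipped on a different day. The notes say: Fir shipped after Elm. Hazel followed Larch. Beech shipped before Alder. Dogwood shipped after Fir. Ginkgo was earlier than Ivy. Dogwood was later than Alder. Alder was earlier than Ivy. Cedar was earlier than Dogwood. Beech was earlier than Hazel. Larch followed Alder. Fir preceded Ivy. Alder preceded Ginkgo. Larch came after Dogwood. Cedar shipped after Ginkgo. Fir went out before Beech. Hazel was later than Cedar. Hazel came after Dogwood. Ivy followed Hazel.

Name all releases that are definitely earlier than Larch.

Alder, Beech, Cedar, Dogwood, Elm, Fir, Ginkgo

Directly stated before Larch: Alder and Dogwood.
Beech reaches Larch via Beech → Alder → Larch.
Cedar reaches Larch via Cedar → Dogwood → Larch.
Elm reaches Larch via Elm → Fir → Dogwood → Larch.
Likewise Fir and Ginkgo each reach Larch by chaining the stated constraints.
No chain forces Hazel (or any of the others) ahead of Larch.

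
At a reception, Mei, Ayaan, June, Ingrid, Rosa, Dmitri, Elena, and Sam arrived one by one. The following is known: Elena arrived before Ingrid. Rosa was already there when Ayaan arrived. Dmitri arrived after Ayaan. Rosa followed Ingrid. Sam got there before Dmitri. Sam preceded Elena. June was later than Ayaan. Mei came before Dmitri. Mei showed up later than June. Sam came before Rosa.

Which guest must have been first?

Sam has a chain of constraints placing them before every other guest, so Sam must be first.

Sam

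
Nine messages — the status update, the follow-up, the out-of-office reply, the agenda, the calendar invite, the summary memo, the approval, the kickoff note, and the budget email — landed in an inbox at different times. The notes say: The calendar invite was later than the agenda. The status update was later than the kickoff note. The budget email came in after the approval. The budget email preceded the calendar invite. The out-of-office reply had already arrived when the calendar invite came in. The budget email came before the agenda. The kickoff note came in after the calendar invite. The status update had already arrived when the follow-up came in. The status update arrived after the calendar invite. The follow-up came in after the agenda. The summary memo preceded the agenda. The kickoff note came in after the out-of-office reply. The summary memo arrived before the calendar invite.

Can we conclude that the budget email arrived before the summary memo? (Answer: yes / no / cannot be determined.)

No chain of stated constraints runs from the budget email to the summary memo, and none runs from the summary memo to the budget email either.
So the relative order of the budget email and the summary memo is not fixed by the given facts.

cannot be determined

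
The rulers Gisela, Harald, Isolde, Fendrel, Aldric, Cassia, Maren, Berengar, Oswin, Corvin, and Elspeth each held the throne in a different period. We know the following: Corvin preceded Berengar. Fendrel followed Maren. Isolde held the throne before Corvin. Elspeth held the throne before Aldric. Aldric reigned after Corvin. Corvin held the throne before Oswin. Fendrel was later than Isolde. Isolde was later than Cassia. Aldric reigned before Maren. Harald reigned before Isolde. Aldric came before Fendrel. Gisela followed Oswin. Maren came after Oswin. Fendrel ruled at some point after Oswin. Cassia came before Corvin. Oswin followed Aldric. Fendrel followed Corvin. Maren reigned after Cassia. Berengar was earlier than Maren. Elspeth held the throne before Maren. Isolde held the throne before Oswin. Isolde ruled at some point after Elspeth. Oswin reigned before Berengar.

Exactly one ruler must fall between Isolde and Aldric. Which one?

Tracing the constraints gives Isolde → Corvin → Aldric, so Corvin sits after Isolde and before Aldric.
No other ruler is forced both after Isolde and before Aldric.

Corvin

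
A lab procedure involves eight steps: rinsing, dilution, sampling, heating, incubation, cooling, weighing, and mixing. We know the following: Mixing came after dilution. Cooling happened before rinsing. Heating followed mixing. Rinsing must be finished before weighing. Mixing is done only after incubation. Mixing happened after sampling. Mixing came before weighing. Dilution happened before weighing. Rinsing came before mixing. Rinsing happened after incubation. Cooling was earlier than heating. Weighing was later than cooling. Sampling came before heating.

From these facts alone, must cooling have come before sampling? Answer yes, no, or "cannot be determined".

No chain of stated constraints runs from cooling to sampling, and none runs from sampling to cooling either.
So the relative order of cooling and sampling is not fixed by the given facts.

cannot be determined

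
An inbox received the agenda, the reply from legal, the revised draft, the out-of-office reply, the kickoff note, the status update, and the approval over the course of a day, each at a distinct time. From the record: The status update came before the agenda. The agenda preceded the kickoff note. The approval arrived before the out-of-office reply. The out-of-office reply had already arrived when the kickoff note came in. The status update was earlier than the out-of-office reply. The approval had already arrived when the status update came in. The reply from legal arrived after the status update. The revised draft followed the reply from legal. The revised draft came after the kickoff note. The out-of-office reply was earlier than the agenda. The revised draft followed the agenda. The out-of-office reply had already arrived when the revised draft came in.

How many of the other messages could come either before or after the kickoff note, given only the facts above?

Forced before the kickoff note: the agenda, the approval, the out-of-office reply, and the status update; forced after the kickoff note: the revised draft.
That leaves the reply from legal with no forced order relative to the kickoff note — 1.

1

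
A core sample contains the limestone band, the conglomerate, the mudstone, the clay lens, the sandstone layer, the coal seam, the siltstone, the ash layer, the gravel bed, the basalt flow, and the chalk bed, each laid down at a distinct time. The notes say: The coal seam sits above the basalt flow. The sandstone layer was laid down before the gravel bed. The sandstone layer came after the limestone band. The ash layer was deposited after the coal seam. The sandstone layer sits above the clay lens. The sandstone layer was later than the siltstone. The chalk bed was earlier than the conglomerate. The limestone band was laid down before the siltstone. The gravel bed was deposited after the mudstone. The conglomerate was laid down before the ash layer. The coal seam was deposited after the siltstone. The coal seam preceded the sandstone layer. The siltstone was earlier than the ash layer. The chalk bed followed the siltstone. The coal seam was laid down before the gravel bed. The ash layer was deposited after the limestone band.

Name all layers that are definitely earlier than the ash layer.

the basalt flow, the chalk bed, the coal seam, the conglomerate, the limestone band, the siltstone

Directly stated before the ash layer: the coal seam, the conglomerate, the limestone band, and the siltstone.
The basalt flow reaches the ash layer via the basalt flow → the coal seam → the ash layer.
The chalk bed reaches the ash layer via the chalk bed → the conglomerate → the ash layer.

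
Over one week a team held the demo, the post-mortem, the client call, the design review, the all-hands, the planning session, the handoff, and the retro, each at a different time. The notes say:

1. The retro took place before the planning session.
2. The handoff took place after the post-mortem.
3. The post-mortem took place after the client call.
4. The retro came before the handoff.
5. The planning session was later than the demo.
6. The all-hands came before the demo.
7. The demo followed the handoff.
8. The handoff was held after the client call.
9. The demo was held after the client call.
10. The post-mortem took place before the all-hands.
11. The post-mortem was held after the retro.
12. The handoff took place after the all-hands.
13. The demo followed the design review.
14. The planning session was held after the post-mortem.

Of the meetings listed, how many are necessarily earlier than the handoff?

Directly stated before the handoff: the all-hands, the client call, the post-mortem, and the retro.
That's the all-hands, the client call, the post-mortem, and the retro — 4 in all.

4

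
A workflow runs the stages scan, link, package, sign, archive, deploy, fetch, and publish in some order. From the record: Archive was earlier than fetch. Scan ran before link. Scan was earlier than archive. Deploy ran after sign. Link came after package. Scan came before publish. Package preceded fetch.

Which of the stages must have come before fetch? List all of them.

Directly stated before fetch: archive and package.
Scan reaches fetch via scan → archive → fetch.
No chain forces link (or any of the others) ahead of fetch.

archive, package, scan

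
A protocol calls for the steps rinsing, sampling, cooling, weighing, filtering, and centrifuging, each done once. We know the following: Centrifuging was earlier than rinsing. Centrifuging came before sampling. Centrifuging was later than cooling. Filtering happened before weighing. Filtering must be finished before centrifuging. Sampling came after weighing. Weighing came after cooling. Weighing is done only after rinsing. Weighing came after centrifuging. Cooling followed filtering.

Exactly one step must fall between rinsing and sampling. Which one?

weighing

Tracing the constraints gives rinsing → weighing → sampling, so weighing sits after rinsing and before sampling.
No other step is forced both after rinsing and before sampling.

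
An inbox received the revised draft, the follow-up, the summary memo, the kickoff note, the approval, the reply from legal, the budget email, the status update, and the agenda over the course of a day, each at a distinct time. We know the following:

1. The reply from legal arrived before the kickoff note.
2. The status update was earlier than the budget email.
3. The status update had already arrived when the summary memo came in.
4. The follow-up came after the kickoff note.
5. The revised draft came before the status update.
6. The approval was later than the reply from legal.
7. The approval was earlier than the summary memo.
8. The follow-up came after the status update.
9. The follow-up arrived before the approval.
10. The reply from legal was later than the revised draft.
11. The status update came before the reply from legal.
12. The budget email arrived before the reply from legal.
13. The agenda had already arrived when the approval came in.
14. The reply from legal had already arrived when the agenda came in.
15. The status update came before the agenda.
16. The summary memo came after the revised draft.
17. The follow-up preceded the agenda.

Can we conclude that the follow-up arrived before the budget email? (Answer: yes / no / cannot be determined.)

Tracing the constraints gives the budget email → the reply from legal → the kickoff note → the follow-up, so the budget email must come before the follow-up.
That means the follow-up cannot be before the budget email.

no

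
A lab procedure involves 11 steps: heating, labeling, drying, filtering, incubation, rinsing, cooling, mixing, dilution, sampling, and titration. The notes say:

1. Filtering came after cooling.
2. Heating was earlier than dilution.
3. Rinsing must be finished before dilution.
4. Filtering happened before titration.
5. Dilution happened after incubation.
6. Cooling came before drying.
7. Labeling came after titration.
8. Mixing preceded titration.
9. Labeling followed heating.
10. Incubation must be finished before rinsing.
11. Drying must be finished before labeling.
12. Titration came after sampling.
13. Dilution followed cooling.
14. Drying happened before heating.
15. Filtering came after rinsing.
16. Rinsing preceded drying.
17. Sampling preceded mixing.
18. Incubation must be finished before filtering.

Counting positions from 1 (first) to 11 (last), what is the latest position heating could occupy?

Heating must come before dilution and labeling — 2 steps forced after it.
Everything else can be placed before heating in some valid order, so heating can sit as late as position 11 − 2 = 9.

9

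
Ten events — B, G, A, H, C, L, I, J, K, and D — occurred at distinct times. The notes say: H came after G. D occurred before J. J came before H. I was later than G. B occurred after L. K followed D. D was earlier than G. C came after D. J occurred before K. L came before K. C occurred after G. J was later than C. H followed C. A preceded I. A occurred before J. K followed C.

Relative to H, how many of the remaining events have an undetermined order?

4

Forced before H: A, C, D, G, and J.
That leaves B, I, K, and L with no forced order relative to H — 4.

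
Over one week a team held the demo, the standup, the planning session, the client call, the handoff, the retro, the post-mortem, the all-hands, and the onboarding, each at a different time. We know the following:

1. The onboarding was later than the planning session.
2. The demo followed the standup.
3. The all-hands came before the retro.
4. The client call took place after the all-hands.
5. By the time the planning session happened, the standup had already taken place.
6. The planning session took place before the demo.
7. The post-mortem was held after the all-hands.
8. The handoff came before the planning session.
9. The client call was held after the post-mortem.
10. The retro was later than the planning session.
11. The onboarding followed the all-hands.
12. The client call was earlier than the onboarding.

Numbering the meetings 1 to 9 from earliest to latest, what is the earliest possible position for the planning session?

The handoff and the standup must both come before the planning session — 2 forced predecessors.
Nothing else is forced ahead of the planning session, so its earliest slot is position 2 + 1 = 3.

3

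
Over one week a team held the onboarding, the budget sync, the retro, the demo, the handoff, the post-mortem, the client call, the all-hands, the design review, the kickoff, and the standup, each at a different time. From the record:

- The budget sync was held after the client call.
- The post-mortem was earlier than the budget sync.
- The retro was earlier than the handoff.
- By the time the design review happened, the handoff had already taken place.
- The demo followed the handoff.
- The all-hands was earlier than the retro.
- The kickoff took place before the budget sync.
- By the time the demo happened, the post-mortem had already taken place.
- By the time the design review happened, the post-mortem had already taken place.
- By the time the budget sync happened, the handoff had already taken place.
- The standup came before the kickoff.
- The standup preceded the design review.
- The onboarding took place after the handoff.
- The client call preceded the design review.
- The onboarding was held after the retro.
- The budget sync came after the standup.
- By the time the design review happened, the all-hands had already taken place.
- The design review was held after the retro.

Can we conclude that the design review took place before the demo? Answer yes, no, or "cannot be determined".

cannot be determined

No chain of stated constraints runs from the design review to the demo, and none runs from the demo to the design review either.
So the relative order of the design review and the demo is not fixed by the given facts.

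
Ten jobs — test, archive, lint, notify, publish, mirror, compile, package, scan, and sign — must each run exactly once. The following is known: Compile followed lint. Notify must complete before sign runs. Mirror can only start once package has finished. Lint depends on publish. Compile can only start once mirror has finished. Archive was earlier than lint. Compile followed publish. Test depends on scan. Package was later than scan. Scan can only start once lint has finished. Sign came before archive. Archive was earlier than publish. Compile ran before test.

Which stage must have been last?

test

Every other stage has a chain of constraints placing it before test, so test is last.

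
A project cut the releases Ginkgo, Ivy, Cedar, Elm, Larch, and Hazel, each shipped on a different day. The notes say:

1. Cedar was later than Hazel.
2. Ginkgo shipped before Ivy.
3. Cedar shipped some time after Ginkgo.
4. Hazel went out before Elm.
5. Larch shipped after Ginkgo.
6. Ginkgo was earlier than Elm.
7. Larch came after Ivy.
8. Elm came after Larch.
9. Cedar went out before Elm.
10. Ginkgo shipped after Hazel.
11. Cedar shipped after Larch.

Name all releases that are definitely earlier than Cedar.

Directly stated before Cedar: Ginkgo, Hazel, and Larch.
Ivy reaches Cedar via Ivy → Larch → Cedar.
No chain forces Elm ahead of Cedar.

Ginkgo, Hazel, Ivy, Larch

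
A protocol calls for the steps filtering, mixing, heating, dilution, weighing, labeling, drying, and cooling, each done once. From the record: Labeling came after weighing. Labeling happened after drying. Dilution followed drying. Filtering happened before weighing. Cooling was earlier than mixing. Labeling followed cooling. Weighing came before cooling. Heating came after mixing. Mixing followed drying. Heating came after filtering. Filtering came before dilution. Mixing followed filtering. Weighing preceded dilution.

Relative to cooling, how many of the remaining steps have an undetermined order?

2

Forced before cooling: filtering and weighing; forced after cooling: heating, labeling, and mixing.
That leaves dilution and drying with no forced order relative to cooling — 2.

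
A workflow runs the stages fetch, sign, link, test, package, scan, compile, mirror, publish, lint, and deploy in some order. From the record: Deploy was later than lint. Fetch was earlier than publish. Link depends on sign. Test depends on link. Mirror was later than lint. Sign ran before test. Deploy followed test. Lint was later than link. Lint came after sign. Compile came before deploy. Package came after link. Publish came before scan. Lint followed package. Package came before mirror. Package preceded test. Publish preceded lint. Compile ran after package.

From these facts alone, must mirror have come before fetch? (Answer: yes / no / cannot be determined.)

Tracing the constraints gives fetch → publish → lint → mirror, so fetch must come before mirror.
That means mirror cannot be before fetch.

no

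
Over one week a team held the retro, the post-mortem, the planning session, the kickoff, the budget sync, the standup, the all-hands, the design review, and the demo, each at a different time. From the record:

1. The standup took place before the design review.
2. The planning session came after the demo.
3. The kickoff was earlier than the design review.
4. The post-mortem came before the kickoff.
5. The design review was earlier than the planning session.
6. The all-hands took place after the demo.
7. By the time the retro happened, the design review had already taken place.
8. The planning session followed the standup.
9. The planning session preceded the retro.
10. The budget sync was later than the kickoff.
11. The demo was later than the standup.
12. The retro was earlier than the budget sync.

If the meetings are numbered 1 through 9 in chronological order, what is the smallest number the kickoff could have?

2

The post-mortem must come before the kickoff — 1 forced predecessor.
Nothing else is forced ahead of the kickoff, so its earliest slot is position 1 + 1 = 2.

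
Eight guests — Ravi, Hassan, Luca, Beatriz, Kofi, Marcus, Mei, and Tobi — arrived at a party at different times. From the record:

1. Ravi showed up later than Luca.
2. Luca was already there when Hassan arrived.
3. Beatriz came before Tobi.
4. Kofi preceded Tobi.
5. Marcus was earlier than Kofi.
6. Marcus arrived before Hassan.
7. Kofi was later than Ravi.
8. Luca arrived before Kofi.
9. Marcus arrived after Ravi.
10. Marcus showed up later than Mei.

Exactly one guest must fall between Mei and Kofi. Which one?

Tracing the constraints gives Mei → Marcus → Kofi, so Marcus sits after Mei and before Kofi.
No other guest is forced both after Mei and before Kofi.

Marcus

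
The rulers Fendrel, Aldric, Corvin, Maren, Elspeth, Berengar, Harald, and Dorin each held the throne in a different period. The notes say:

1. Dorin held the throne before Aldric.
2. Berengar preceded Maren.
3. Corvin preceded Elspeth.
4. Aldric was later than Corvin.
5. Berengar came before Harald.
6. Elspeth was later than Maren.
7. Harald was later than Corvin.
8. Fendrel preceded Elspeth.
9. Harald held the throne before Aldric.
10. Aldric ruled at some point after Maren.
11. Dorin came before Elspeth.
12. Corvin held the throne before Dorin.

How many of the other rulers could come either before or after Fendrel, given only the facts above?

Forced after Fendrel: Elspeth.
That leaves Aldric, Berengar, Corvin, Dorin, Harald, and Maren with no forced order relative to Fendrel — 6.

6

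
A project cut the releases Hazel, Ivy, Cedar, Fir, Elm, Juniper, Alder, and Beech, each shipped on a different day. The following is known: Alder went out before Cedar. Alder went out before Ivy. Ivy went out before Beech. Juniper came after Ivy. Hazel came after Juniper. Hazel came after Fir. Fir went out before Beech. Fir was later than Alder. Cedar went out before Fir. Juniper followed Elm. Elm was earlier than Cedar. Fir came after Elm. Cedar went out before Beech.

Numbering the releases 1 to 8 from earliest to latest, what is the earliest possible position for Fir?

4

Alder, Cedar, and Elm must all come before Fir — 3 forced predecessors.
Nothing else is forced ahead of Fir, so its earliest slot is position 3 + 1 = 4.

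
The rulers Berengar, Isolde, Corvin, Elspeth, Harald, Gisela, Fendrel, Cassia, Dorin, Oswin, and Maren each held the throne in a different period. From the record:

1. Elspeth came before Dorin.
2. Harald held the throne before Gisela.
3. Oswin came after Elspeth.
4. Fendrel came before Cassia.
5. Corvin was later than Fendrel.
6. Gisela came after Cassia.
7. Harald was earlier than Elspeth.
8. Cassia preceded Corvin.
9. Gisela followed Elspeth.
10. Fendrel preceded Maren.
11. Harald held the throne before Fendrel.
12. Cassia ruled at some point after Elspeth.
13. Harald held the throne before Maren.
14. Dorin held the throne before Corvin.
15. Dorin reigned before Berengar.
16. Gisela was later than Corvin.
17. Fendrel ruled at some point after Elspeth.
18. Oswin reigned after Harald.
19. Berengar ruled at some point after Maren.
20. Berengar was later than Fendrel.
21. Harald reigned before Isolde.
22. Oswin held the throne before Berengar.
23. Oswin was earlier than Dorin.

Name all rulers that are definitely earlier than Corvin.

Cassia, Dorin, Elspeth, Fendrel, Harald, Oswin

Directly stated before Corvin: Cassia, Dorin, and Fendrel.
Elspeth reaches Corvin via Elspeth → Dorin → Corvin.
Harald reaches Corvin via Harald → Fendrel → Corvin.
Oswin reaches Corvin via Oswin → Dorin → Corvin.
No chain forces Gisela (or any of the others) ahead of Corvin.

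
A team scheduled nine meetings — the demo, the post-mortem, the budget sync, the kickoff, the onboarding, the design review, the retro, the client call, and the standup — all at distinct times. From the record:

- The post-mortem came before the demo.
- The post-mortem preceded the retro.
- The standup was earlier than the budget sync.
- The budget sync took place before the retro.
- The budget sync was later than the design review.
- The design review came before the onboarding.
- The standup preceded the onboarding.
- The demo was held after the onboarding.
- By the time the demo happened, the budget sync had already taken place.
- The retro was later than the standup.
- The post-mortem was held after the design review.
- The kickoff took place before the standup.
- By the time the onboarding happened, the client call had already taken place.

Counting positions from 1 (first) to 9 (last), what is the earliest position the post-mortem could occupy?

The design review must come before the post-mortem — 1 forced predecessor.
Nothing else is forced ahead of the post-mortem, so its earliest slot is position 1 + 1 = 2.

2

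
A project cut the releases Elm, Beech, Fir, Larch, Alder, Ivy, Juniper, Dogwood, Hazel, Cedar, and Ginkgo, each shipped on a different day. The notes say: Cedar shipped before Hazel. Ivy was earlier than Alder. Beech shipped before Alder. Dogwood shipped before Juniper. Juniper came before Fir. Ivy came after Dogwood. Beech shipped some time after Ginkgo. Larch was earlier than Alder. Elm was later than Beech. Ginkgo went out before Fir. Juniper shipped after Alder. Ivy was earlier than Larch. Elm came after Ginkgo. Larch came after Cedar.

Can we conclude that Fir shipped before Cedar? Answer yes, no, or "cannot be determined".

Tracing the constraints gives Cedar → Larch → Alder → Juniper → Fir, so Cedar must come before Fir.
That means Fir cannot be before Cedar.

no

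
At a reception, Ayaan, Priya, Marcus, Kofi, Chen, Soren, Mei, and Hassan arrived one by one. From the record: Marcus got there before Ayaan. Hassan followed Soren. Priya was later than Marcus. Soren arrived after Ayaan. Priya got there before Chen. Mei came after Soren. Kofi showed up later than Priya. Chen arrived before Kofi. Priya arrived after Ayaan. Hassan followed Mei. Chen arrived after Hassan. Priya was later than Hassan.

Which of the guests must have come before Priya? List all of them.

Directly stated before Priya: Ayaan, Hassan, and Marcus.
Mei reaches Priya via Mei → Hassan → Priya.
Soren reaches Priya via Soren → Hassan → Priya.
No chain forces Kofi (or any of the others) ahead of Priya.

Ayaan, Hassan, Marcus, Mei, Soren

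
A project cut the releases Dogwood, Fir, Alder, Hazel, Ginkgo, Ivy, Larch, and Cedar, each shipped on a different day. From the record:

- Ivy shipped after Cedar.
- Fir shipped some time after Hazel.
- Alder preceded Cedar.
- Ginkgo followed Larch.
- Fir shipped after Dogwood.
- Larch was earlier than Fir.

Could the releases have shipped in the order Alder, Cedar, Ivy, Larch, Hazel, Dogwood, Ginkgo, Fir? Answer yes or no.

Check each stated constraint against the proposed order — e.g. Hazel is ahead of Fir; Larch is ahead of Fir. Every pair is in the required order; nothing is violated.

yes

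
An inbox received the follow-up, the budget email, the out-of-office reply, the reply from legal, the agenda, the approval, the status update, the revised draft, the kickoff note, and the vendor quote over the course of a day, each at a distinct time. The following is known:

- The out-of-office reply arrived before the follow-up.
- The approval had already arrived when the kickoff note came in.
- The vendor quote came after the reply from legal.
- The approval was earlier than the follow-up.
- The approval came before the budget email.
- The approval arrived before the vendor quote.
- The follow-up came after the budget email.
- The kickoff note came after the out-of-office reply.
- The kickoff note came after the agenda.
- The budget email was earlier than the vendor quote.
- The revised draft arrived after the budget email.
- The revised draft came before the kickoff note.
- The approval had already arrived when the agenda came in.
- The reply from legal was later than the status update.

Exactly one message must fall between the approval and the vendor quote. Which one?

Tracing the constraints gives the approval → the budget email → the vendor quote, so the budget email sits after the approval and before the vendor quote.
No other message is forced both after the approval and before the vendor quote.

the budget email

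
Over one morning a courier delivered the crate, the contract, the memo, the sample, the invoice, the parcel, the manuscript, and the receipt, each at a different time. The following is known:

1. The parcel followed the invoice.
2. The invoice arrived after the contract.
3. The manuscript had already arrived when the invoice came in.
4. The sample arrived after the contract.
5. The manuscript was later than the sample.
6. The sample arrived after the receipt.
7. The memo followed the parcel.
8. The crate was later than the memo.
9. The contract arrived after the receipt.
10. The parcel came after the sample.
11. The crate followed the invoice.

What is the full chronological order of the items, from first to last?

the receipt, the contract, the sample, the manuscript, the invoice, the parcel, the memo, the crate

The constraints fix every adjacent pair, so only one ordering works:
the receipt → the contract → the sample → the manuscript → the invoice → the parcel → the memo → the crate.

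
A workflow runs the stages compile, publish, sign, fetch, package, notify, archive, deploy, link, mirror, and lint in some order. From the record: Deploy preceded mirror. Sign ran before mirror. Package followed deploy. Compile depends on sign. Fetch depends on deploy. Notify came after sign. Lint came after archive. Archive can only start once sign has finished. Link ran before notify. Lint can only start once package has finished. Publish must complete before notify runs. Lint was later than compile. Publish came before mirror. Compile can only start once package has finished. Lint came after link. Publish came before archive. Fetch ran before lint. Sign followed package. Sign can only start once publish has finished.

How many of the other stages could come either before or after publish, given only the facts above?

4

Forced after publish: archive, compile, lint, mirror, notify, and sign.
That leaves deploy, fetch, link, and package with no forced order relative to publish — 4.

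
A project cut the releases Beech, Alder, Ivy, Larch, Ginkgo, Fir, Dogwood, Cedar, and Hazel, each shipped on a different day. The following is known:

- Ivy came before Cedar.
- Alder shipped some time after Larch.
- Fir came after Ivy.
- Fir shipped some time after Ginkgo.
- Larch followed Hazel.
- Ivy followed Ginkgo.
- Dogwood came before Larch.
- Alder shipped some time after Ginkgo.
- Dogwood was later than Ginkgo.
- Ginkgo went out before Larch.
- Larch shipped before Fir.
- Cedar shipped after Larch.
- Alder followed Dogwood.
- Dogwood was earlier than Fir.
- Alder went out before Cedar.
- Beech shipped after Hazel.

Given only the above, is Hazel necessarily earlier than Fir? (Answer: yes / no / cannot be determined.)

Chain the constraints: Hazel → Larch → Fir. Each link is directly stated, so Hazel comes before Fir.

yes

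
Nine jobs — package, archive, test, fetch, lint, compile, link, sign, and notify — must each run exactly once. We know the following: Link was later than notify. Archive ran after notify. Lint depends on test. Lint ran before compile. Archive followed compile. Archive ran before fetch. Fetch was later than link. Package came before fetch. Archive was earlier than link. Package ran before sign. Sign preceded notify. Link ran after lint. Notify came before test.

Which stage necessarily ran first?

Package has a chain of constraints placing it before every other stage, so package must be first.

package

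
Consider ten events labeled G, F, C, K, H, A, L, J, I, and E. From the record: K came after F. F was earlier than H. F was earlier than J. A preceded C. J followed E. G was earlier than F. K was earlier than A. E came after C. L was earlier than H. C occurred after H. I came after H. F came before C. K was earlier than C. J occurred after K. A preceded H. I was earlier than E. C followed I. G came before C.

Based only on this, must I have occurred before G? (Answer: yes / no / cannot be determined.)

Tracing the constraints gives G → F → H → I, so G must come before I.
That means I cannot be before G.

no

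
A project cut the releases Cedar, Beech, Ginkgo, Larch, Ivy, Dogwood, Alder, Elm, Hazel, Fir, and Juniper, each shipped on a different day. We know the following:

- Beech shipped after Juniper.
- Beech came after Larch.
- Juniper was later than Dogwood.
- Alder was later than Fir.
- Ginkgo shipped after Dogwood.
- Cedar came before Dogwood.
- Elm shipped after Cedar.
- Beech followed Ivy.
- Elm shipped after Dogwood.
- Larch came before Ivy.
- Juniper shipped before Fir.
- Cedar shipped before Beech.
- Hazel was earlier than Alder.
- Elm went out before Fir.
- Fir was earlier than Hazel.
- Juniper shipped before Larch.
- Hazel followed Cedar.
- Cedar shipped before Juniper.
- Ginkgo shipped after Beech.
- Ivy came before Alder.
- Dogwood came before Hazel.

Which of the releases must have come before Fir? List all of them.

Cedar, Dogwood, Elm, Juniper

Directly stated before Fir: Elm and Juniper.
Cedar reaches Fir via Cedar → Elm → Fir.
Dogwood reaches Fir via Dogwood → Juniper → Fir.
No chain forces Beech (or any of the others) ahead of Fir.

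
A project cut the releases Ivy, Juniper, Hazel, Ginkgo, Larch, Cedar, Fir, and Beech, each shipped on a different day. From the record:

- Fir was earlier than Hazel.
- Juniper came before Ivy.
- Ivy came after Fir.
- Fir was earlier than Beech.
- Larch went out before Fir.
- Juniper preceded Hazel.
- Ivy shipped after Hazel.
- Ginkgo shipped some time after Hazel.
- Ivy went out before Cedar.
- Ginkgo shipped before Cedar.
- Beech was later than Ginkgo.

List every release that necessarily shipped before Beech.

Fir, Ginkgo, Hazel, Juniper, Larch

Directly stated before Beech: Fir and Ginkgo.
Hazel reaches Beech via Hazel → Ginkgo → Beech.
Juniper reaches Beech via Juniper → Hazel → Ginkgo → Beech.
Larch reaches Beech via Larch → Fir → Beech.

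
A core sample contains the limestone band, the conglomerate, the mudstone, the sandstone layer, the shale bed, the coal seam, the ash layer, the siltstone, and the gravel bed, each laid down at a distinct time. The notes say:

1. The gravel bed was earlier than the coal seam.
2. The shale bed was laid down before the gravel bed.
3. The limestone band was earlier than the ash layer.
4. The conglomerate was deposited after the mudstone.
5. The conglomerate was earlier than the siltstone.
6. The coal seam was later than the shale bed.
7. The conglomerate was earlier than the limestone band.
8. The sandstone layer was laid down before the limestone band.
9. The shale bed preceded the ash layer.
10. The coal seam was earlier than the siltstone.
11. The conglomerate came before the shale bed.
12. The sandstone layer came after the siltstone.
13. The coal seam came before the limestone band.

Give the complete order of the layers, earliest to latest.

the mudstone, the conglomerate, the shale bed, the gravel bed, the coal seam, the siltstone, the sandstone layer, the limestone band, the ash layer

The constraints fix every adjacent pair, so only one ordering works:
the mudstone → the conglomerate → the shale bed → the gravel bed → the coal seam → the siltstone → the sandstone layer → the limestone band → the ash layer.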